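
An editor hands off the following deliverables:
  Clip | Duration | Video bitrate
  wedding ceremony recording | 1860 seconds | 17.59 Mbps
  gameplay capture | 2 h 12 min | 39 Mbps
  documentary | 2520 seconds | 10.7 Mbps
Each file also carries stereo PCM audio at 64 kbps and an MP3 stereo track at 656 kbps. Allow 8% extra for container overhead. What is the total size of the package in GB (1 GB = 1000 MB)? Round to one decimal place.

51.0 GB

Audio total: 64 + 656 = 720 kbps = 0.720 Mbps.
wedding ceremony recording: 18.310 Mbps × 1860 s × 1.08 = 36781.1 Mb
gameplay capture: 39.720 Mbps × 7920 s × 1.08 = 339749.0 Mb
documentary: 11.420 Mbps × 2520 s × 1.08 = 31080.7 Mb
Total: 407610.8 Mb = 50951.3 MB.
= 50.95 GB.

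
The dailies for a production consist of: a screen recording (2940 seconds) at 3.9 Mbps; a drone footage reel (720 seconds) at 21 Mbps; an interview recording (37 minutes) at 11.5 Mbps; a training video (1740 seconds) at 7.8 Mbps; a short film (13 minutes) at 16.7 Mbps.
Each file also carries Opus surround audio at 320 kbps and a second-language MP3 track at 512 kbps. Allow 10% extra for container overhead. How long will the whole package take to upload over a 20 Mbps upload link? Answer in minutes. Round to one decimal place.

Audio total: 320 + 512 = 832 kbps = 0.832 Mbps.
screen recording: 4.732 Mbps × 2940 s × 1.10 = 15303.3 Mb
drone footage reel: 21.832 Mbps × 720 s × 1.10 = 17290.9 Mb
interview recording: 12.332 Mbps × 2220 s × 1.10 = 30114.7 Mb
training video: 8.632 Mbps × 1740 s × 1.10 = 16521.6 Mb
short film: 17.532 Mbps × 780 s × 1.10 = 15042.5 Mb
Total: 94273.1 Mb = 11784.1 MB.
At 20 Mbps: 94273.1 / 20 = 4714 s ≈ 78.6 minutes.

78.6 minutes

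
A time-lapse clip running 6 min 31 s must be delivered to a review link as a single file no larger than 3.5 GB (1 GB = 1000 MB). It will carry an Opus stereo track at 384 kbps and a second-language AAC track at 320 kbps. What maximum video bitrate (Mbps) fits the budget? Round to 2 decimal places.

70.91 Mbps

Budget: 3.5 GB = 28000.0 Mb.
6 min 31 s = 391 s
Total bitrate budget: 28000.0 Mb / 391 s = 71.611 Mbps.
Audio total: 384 + 320 = 704 kbps = 0.704 Mbps.
Video: 71.611 − 0.704 = 70.907 Mbps.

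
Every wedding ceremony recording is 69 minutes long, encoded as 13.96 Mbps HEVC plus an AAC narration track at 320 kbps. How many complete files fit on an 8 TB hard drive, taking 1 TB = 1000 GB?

69 min = 4140 s
Audio: 320 kbps = 0.320 Mbps.
Total bitrate: 14.280 Mbps.
Per item: 14.280 Mbps × 4140 s = 59,119 Mb = 7,390 MB.
Capacity: 8 TB = 64,000,000 Mb; 1082.56 items → 1082 complete.

1082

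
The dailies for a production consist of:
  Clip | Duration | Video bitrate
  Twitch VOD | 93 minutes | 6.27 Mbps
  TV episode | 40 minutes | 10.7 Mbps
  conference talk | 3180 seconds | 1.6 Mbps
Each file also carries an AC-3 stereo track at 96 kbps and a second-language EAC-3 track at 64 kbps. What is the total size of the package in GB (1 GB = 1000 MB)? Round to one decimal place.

8.4 GB

Audio total: 96 + 64 = 160 kbps = 0.160 Mbps.
Twitch VOD: 6.430 Mbps × 5580 s = 35879.4 Mb
TV episode: 10.860 Mbps × 2400 s = 26064.0 Mb
conference talk: 1.760 Mbps × 3180 s = 5596.8 Mb
Total: 67540.2 Mb = 8442.5 MB.
= 8.443 GB.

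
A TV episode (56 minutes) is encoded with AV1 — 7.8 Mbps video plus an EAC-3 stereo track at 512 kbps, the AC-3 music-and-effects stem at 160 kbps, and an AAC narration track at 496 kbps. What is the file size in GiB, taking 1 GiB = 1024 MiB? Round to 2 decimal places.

3.51 GiB

56 min = 3360 s
Audio total: 512 + 160 + 496 = 1168 kbps = 1.168 Mbps.
Total bitrate: 7.8 + 1.168 = 8.968 Mbps.
Stream data: 8.968 Mbps × 3360 s = 30132.5 Mb.
30,132 Mb = 3,766,560,000 bytes ÷ 1,073,741,824 = 3.508 GiB.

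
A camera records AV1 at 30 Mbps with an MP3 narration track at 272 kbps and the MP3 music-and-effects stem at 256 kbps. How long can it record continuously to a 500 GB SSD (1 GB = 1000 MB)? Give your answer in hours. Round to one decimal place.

36.4 hours

Audio total: 272 + 256 = 528 kbps = 0.528 Mbps.
Total bitrate: 30 + 0.528 = 30.528 Mbps.
Capacity: 500 GB = 4,000,000 Mb.
Recording time: 4,000,000 / 30.528 = 131,027 s ≈ 36.4 hours.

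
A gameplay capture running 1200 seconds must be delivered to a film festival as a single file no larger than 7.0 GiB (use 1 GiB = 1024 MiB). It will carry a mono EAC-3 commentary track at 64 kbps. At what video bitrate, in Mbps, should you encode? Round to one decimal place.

50.0 Mbps

Budget: 7.0 GiB = 60129.5 Mb.
Total bitrate budget: 60129.5 Mb / 1200 s = 50.108 Mbps.
Audio: 64 kbps = 0.064 Mbps.
Video: 50.108 − 0.064 = 50.044 Mbps.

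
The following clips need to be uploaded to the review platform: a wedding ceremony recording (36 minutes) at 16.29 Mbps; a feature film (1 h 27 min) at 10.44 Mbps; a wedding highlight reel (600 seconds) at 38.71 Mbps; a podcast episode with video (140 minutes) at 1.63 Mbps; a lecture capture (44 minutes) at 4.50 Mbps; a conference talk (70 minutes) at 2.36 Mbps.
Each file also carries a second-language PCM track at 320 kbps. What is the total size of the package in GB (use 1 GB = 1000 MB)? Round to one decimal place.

Audio: 320 kbps = 0.320 Mbps.
wedding ceremony recording: 16.610 Mbps × 2160 s = 35877.6 Mb
feature film: 10.760 Mbps × 5220 s = 56167.2 Mb
wedding highlight reel: 39.030 Mbps × 600 s = 23418.0 Mb
podcast episode with video: 1.950 Mbps × 8400 s = 16380.0 Mb
lecture capture: 4.820 Mbps × 2640 s = 12724.8 Mb
conference talk: 2.680 Mbps × 4200 s = 11256.0 Mb
Total: 155823.6 Mb = 19478.0 MB.
= 19.48 GB.

19.5 GB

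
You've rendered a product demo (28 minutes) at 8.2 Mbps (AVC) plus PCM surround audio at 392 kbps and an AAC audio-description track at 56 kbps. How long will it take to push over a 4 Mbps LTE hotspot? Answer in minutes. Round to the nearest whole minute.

61 minutes

28 min = 1680 s
Audio total: 392 + 56 = 448 kbps = 0.448 Mbps.
Total bitrate: 8.648 Mbps.
File: 8.648 Mbps × 1680 s = 14528.6 Mb.
At 4 Mbps: 14528.6 / 4 = 3632.2 s ≈ 60.5 minutes.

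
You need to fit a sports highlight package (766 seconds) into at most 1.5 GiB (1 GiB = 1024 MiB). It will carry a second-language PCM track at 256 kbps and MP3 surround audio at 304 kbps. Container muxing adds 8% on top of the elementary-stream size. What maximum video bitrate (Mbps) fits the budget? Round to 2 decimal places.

15.02 Mbps

Budget: 1.5 GiB = 12884.9 Mb.
Stream payload after overhead: 12884.9 / 1.08 = 11930.5 Mb.
Total bitrate budget: 11930.5 Mb / 766 s = 15.575 Mbps.
Audio total: 256 + 304 = 560 kbps = 0.560 Mbps.
Video: 15.575 − 0.560 = 15.015 Mbps.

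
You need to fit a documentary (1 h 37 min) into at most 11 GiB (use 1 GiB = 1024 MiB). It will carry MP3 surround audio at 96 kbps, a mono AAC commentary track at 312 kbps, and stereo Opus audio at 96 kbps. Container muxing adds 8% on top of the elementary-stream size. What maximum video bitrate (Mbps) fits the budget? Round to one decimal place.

14.5 Mbps

Budget: 11 GiB = 94489.3 Mb.
Stream payload after overhead: 94489.3 / 1.08 = 87490.1 Mb.
1 h 37 min = 97 min = 5820 s
Total bitrate budget: 87490.1 Mb / 5820 s = 15.033 Mbps.
Audio total: 96 + 312 + 96 = 504 kbps = 0.504 Mbps.
Video: 15.033 − 0.504 = 14.529 Mbps.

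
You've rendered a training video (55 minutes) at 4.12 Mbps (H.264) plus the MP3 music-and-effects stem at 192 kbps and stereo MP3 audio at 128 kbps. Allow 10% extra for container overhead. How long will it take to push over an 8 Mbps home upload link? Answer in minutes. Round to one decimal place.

33.6 minutes

55 min = 3300 s
Audio total: 192 + 128 = 320 kbps = 0.320 Mbps.
Total bitrate: 4.440 Mbps.
File: 4.440 Mbps × 3300 s = 14652.0 Mb.
With 10% container overhead: ×1.10. → 16117.2 Mb.
At 8 Mbps: 16117.2 / 8 = 2014.7 s ≈ 33.6 minutes.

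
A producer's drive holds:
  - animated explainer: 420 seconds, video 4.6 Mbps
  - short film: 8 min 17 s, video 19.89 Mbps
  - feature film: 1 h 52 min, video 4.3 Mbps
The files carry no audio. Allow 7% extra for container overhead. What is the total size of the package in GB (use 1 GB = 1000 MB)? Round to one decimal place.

5.4 GB

animated explainer: 4.600 Mbps × 420 s × 1.07 = 2067.2 Mb
short film: 19.890 Mbps × 497 s × 1.07 = 10577.3 Mb
feature film: 4.300 Mbps × 6720 s × 1.07 = 30918.7 Mb
Total: 43563.3 Mb = 5445.4 MB.
= 5.445 GB.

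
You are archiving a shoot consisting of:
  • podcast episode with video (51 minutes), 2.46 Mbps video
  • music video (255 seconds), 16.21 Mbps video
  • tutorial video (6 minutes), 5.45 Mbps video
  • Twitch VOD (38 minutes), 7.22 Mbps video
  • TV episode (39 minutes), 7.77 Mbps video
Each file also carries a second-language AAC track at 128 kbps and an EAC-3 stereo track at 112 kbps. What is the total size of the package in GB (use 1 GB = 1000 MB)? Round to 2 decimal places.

Audio total: 128 + 112 = 240 kbps = 0.240 Mbps.
podcast episode with video: 2.700 Mbps × 3060 s = 8262.0 Mb
music video: 16.450 Mbps × 255 s = 4194.8 Mb
tutorial video: 5.690 Mbps × 360 s = 2048.4 Mb
Twitch VOD: 7.460 Mbps × 2280 s = 17008.8 Mb
TV episode: 8.010 Mbps × 2340 s = 18743.4 Mb
Total: 50257.3 Mb = 6282.2 MB.
= 6.282 GB.

6.28 GB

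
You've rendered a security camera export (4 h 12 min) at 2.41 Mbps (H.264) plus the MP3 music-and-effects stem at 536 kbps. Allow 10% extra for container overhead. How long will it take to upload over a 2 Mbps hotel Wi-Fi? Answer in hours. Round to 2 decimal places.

6.81 hours

4 h 12 min = 252 min = 15120 s
Audio: 536 kbps = 0.536 Mbps.
Total bitrate: 2.946 Mbps.
File: 2.946 Mbps × 15120 s = 44543.5 Mb.
With 10% container overhead: ×1.10. → 48997.9 Mb.
At 2 Mbps: 48997.9 / 2 = 24498.9 s ≈ 6.81 hours.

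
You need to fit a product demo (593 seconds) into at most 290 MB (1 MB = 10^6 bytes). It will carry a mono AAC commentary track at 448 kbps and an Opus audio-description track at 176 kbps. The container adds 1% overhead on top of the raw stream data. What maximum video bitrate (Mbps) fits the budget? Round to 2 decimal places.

3.25 Mbps

Budget: 290 MB = 2320.0 Mb.
Stream payload after overhead: 2320.0 / 1.01 = 2297.0 Mb.
Total bitrate budget: 2297.0 Mb / 593 s = 3.874 Mbps.
Audio total: 448 + 176 = 624 kbps = 0.624 Mbps.
Video: 3.874 − 0.624 = 3.250 Mbps.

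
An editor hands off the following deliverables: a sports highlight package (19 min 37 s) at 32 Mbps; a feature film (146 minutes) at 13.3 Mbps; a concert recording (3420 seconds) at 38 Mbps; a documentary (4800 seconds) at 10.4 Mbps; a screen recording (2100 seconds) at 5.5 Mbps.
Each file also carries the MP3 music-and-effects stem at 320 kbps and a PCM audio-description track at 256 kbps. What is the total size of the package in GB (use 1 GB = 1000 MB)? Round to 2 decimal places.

Audio total: 320 + 256 = 576 kbps = 0.576 Mbps.
sports highlight package: 32.576 Mbps × 1177 s = 38342.0 Mb
feature film: 13.876 Mbps × 8760 s = 121553.8 Mb
concert recording: 38.576 Mbps × 3420 s = 131929.9 Mb
documentary: 10.976 Mbps × 4800 s = 52684.8 Mb
screen recording: 6.076 Mbps × 2100 s = 12759.6 Mb
Total: 357270.0 Mb = 44658.8 MB.
= 44.66 GB.

44.66 GB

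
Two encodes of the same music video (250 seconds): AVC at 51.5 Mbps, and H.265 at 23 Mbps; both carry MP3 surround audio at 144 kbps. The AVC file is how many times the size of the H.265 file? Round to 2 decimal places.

Audio: 144 kbps = 0.144 Mbps.
AVC: 51.644 Mbps × 250 s = 12911.0 Mb = 1.614 GB.
H.265: 23.144 Mbps × 250 s = 5786.0 Mb = 0.723 GB.
Ratio: 1.614 / 0.723 = 2.231.

2.23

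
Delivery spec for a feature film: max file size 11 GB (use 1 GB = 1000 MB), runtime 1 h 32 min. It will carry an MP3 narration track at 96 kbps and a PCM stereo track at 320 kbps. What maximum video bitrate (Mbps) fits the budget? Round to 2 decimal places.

Budget: 11 GB = 88000.0 Mb.
1 h 32 min = 92 min = 5520 s
Total bitrate budget: 88000.0 Mb / 5520 s = 15.942 Mbps.
Audio total: 96 + 320 = 416 kbps = 0.416 Mbps.
Video: 15.942 − 0.416 = 15.526 Mbps.

15.53 Mbps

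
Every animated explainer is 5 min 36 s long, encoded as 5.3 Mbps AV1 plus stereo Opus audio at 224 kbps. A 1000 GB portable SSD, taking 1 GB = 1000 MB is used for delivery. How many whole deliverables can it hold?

5 min 36 s = 336 s
Audio: 224 kbps = 0.224 Mbps.
Total bitrate: 5.524 Mbps.
Per item: 5.524 Mbps × 336 s = 1,856 Mb = 232.0 MB.
Capacity: 1000 GB = 8,000,000 Mb; 4310.20 items → 4310 complete.

4310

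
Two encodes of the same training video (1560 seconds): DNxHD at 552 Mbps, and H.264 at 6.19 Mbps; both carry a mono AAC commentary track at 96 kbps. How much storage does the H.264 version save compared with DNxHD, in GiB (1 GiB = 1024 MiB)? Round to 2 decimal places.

99.12 GiB

Audio: 96 kbps = 0.096 Mbps.
DNxHD: 552.096 Mbps × 1560 s = 861269.8 Mb = 100.265 GiB.
H.264: 6.286 Mbps × 1560 s = 9806.2 Mb = 1.142 GiB.
Saving: 100.265 − 1.142 = 99.123 GiB.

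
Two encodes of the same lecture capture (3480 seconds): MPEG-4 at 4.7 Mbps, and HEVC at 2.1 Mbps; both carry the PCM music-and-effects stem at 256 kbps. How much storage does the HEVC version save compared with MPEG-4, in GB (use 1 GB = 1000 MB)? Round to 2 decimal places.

1.13 GB

Audio: 256 kbps = 0.256 Mbps.
MPEG-4: 4.956 Mbps × 3480 s = 17246.9 Mb = 2.156 GB.
HEVC: 2.356 Mbps × 3480 s = 8198.9 Mb = 1.025 GB.
Saving: 2.156 − 1.025 = 1.131 GB.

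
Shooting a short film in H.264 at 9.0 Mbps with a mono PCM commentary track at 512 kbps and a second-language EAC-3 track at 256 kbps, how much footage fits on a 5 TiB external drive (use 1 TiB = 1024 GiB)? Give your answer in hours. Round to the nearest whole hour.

Audio total: 512 + 256 = 768 kbps = 0.768 Mbps.
Total bitrate: 9.0 + 0.768 = 9.768 Mbps.
Capacity: 5 TiB = 43,980,465 Mb.
Recording time: 43,980,465 / 9.768 = 4,502,505 s ≈ 1,251 hours.

1251 hours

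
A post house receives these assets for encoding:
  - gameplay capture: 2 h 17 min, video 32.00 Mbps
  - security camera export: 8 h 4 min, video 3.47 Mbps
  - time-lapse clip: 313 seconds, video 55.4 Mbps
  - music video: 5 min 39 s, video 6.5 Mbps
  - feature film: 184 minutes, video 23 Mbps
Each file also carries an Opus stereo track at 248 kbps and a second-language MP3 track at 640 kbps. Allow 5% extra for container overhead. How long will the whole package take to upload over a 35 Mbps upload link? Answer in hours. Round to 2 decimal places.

5.67 hours

Audio total: 248 + 640 = 888 kbps = 0.888 Mbps.
gameplay capture: 32.888 Mbps × 8220 s × 1.05 = 283856.3 Mb
security camera export: 4.358 Mbps × 29040 s × 1.05 = 132884.1 Mb
time-lapse clip: 56.288 Mbps × 313 s × 1.05 = 18499.1 Mb
music video: 7.388 Mbps × 339 s × 1.05 = 2629.8 Mb
feature film: 23.888 Mbps × 11040 s × 1.05 = 276909.7 Mb
Total: 714779.0 Mb = 89347.4 MB.
At 35 Mbps: 714779.0 / 35 = 20422 s ≈ 5.67 hours.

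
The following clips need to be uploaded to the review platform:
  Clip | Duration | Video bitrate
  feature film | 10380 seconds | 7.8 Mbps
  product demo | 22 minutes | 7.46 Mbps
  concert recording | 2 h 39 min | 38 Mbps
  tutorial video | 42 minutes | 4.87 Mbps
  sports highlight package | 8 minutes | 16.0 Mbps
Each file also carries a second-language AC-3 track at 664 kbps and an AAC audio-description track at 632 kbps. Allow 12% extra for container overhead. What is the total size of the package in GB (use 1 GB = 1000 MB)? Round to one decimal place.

Audio total: 664 + 632 = 1296 kbps = 1.296 Mbps.
feature film: 9.096 Mbps × 10380 s × 1.12 = 105746.5 Mb
product demo: 8.756 Mbps × 1320 s × 1.12 = 12944.9 Mb
concert recording: 39.296 Mbps × 9540 s × 1.12 = 419869.9 Mb
tutorial video: 6.166 Mbps × 2520 s × 1.12 = 17402.9 Mb
sports highlight package: 17.296 Mbps × 480 s × 1.12 = 9298.3 Mb
Total: 565262.5 Mb = 70657.8 MB.
= 70.66 GB.

70.7 GB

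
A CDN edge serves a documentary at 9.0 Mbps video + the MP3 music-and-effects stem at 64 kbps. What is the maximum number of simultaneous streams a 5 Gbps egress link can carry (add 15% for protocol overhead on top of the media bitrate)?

479

Audio: 64 kbps = 0.064 Mbps.
Per-viewer media rate: 9.064 Mbps.
On the wire with 15% overhead: 10.424 Mbps.
5 Gbps = 5,000 Mbps; 5,000 / 10.424 = 479.68 → 479 viewers.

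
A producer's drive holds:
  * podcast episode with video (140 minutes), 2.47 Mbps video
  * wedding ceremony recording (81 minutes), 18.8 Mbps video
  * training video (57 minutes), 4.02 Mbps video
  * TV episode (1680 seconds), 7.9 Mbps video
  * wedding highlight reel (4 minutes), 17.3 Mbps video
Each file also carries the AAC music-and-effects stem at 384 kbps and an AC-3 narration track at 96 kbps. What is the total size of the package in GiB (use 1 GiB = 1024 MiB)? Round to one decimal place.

Audio total: 384 + 96 = 480 kbps = 0.480 Mbps.
podcast episode with video: 2.950 Mbps × 8400 s = 24780.0 Mb
wedding ceremony recording: 19.280 Mbps × 4860 s = 93700.8 Mb
training video: 4.500 Mbps × 3420 s = 15390.0 Mb
TV episode: 8.380 Mbps × 1680 s = 14078.4 Mb
wedding highlight reel: 17.780 Mbps × 240 s = 4267.2 Mb
Total: 152216.4 Mb = 19027.0 MB.
= 17.72 GiB.

17.7 GiB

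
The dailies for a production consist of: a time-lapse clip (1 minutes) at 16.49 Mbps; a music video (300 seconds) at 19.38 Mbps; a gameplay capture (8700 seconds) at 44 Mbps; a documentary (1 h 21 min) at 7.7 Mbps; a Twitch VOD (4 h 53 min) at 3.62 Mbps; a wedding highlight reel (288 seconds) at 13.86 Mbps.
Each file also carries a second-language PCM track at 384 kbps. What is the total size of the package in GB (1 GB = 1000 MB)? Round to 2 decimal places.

Audio: 384 kbps = 0.384 Mbps.
time-lapse clip: 16.874 Mbps × 60 s = 1012.4 Mb
music video: 19.764 Mbps × 300 s = 5929.2 Mb
gameplay capture: 44.384 Mbps × 8700 s = 386140.8 Mb
documentary: 8.084 Mbps × 4860 s = 39288.2 Mb
Twitch VOD: 4.004 Mbps × 17580 s = 70390.3 Mb
wedding highlight reel: 14.244 Mbps × 288 s = 4102.3 Mb
Total: 506863.3 Mb = 63357.9 MB.
= 63.36 GB.

63.36 GB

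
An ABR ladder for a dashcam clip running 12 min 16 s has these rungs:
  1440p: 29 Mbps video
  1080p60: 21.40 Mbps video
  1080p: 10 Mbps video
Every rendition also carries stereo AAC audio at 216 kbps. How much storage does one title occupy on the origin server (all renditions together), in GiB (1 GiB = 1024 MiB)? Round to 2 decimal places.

12 min 16 s = 736 s
Audio: 216 kbps = 0.216 Mbps.
Sum of rendition bitrates: (29+0.216) + (21.40+0.216) + (10+0.216) = 61.048 Mbps.
× 736 s = 44,931 Mb = 5,616 MB = 5.231 GiB.

5.23 GiB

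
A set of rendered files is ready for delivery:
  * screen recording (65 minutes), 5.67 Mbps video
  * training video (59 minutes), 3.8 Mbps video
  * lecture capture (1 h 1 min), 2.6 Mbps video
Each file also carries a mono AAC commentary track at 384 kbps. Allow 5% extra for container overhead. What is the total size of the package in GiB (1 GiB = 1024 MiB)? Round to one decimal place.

Audio: 384 kbps = 0.384 Mbps.
screen recording: 6.054 Mbps × 3900 s × 1.05 = 24791.1 Mb
training video: 4.184 Mbps × 3540 s × 1.05 = 15551.9 Mb
lecture capture: 2.984 Mbps × 3660 s × 1.05 = 11467.5 Mb
Total: 51810.6 Mb = 6476.3 MB.
= 6.032 GiB.

6.0 GiB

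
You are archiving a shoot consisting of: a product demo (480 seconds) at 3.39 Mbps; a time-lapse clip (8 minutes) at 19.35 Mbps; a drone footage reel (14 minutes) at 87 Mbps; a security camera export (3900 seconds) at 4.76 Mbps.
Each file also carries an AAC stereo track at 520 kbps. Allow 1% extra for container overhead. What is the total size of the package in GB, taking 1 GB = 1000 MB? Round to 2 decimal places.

13.32 GB

Audio: 520 kbps = 0.520 Mbps.
product demo: 3.910 Mbps × 480 s × 1.01 = 1895.6 Mb
time-lapse clip: 19.870 Mbps × 480 s × 1.01 = 9633.0 Mb
drone footage reel: 87.520 Mbps × 840 s × 1.01 = 74252.0 Mb
security camera export: 5.280 Mbps × 3900 s × 1.01 = 20797.9 Mb
Total: 106578.4 Mb = 13322.3 MB.
= 13.32 GB.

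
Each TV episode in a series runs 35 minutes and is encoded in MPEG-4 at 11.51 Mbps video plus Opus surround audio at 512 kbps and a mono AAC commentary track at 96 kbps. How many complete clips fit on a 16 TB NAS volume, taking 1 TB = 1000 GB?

5029

35 min = 2100 s
Audio total: 512 + 96 = 608 kbps = 0.608 Mbps.
Total bitrate: 12.118 Mbps.
Per item: 12.118 Mbps × 2100 s = 25,448 Mb = 3,181 MB.
Capacity: 16 TB = 128,000,000 Mb; 5029.90 items → 5029 complete.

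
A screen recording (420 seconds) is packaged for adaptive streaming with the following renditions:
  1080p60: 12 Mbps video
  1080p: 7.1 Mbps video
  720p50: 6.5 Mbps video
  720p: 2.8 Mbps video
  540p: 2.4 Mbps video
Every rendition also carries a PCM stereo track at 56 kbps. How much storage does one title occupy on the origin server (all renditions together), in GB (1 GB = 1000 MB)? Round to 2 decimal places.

1.63 GB

Audio: 56 kbps = 0.056 Mbps.
Sum of rendition bitrates: (12+0.056) + (7.1+0.056) + (6.5+0.056) + (2.8+0.056) + (2.4+0.056) = 31.080 Mbps.
× 420 s = 13,054 Mb = 1,632 MB = 1.632 GB.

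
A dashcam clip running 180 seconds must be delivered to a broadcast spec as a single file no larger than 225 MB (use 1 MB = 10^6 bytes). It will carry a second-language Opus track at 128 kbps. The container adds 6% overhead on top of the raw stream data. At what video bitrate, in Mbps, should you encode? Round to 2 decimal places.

Budget: 225 MB = 1800.0 Mb.
Stream payload after overhead: 1800.0 / 1.06 = 1698.1 Mb.
Total bitrate budget: 1698.1 Mb / 180 s = 9.434 Mbps.
Audio: 128 kbps = 0.128 Mbps.
Video: 9.434 − 0.128 = 9.306 Mbps.

9.31 Mbps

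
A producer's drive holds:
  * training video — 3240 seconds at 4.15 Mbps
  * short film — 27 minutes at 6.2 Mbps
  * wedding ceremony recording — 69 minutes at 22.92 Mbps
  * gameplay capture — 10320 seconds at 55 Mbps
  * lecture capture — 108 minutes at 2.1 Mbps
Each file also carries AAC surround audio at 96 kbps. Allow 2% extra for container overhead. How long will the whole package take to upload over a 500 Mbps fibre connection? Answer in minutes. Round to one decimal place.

Audio: 96 kbps = 0.096 Mbps.
training video: 4.246 Mbps × 3240 s × 1.02 = 14032.2 Mb
short film: 6.296 Mbps × 1620 s × 1.02 = 10403.5 Mb
wedding ceremony recording: 23.016 Mbps × 4140 s × 1.02 = 97192.0 Mb
gameplay capture: 55.096 Mbps × 10320 s × 1.02 = 579962.5 Mb
lecture capture: 2.196 Mbps × 6480 s × 1.02 = 14514.7 Mb
Total: 716104.9 Mb = 89513.1 MB.
At 500 Mbps: 716104.9 / 500 = 1432 s ≈ 23.9 minutes.

23.9 minutes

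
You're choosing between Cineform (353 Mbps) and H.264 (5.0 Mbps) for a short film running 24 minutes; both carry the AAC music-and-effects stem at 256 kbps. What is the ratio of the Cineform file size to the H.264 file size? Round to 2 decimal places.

24 min = 1440 s
Audio: 256 kbps = 0.256 Mbps.
Cineform: 353.256 Mbps × 1440 s = 508688.6 Mb = 63.586 GB.
H.264: 5.256 Mbps × 1440 s = 7568.6 Mb = 0.946 GB.
Ratio: 63.586 / 0.946 = 67.210.

67.21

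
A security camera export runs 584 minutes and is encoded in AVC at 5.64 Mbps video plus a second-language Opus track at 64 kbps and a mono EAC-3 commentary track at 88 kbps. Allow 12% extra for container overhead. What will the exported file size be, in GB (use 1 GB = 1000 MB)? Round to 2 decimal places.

584 min = 35040 s
Audio total: 64 + 88 = 152 kbps = 0.152 Mbps.
Total bitrate: 5.64 + 0.152 = 5.792 Mbps.
Stream data: 5.792 Mbps × 35040 s = 202951.7 Mb.
With 12% container overhead: ×1.12.
227,306 Mb ÷ 8 = 28,413 MB → 28.41 GB.

28.41 GB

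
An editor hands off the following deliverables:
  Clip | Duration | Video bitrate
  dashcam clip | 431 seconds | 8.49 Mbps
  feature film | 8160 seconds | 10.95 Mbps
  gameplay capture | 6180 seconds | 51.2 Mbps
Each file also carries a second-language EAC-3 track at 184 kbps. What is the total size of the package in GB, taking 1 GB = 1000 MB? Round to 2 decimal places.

Audio: 184 kbps = 0.184 Mbps.
dashcam clip: 8.674 Mbps × 431 s = 3738.5 Mb
feature film: 11.134 Mbps × 8160 s = 90853.4 Mb
gameplay capture: 51.384 Mbps × 6180 s = 317553.1 Mb
Total: 412145.1 Mb = 51518.1 MB.
= 51.52 GB.

51.52 GB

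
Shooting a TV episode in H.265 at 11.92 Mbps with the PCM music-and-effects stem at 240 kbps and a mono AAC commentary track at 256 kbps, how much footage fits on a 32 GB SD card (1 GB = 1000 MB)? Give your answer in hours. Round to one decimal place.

Audio total: 240 + 256 = 496 kbps = 0.496 Mbps.
Total bitrate: 11.92 + 0.496 = 12.416 Mbps.
Capacity: 32 GB = 256,000 Mb.
Recording time: 256,000 / 12.416 = 20,619 s ≈ 5.73 hours.

5.7 hours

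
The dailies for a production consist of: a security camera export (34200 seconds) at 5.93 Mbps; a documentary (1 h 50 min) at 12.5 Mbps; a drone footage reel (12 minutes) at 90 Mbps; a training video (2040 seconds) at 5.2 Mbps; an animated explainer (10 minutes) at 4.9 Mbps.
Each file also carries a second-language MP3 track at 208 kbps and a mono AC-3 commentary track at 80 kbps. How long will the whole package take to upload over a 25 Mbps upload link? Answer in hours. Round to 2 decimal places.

4.18 hours

Audio total: 208 + 80 = 288 kbps = 0.288 Mbps.
security camera export: 6.218 Mbps × 34200 s = 212655.6 Mb
documentary: 12.788 Mbps × 6600 s = 84400.8 Mb
drone footage reel: 90.288 Mbps × 720 s = 65007.4 Mb
training video: 5.488 Mbps × 2040 s = 11195.5 Mb
animated explainer: 5.188 Mbps × 600 s = 3112.8 Mb
Total: 376372.1 Mb = 47046.5 MB.
At 25 Mbps: 376372.1 / 25 = 15055 s ≈ 4.18 hours.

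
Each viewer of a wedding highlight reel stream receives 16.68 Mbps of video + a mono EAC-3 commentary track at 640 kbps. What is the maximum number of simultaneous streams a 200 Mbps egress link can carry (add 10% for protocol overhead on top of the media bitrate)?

10

Audio: 640 kbps = 0.640 Mbps.
Per-viewer media rate: 17.320 Mbps.
On the wire with 10% overhead: 19.052 Mbps.
200 Mbps = 200.0 Mbps; 200.0 / 19.052 = 10.50 → 10 viewers.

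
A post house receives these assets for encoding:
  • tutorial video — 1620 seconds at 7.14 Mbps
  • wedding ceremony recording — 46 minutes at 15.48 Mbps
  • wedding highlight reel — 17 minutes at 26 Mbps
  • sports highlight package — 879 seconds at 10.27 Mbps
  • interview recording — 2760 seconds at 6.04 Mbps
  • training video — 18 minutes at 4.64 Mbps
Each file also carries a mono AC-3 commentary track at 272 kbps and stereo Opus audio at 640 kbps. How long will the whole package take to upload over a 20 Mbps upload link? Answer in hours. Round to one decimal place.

Audio total: 272 + 640 = 912 kbps = 0.912 Mbps.
tutorial video: 8.052 Mbps × 1620 s = 13044.2 Mb
wedding ceremony recording: 16.392 Mbps × 2760 s = 45241.9 Mb
wedding highlight reel: 26.912 Mbps × 1020 s = 27450.2 Mb
sports highlight package: 11.182 Mbps × 879 s = 9829.0 Mb
interview recording: 6.952 Mbps × 2760 s = 19187.5 Mb
training video: 5.552 Mbps × 1080 s = 5996.2 Mb
Total: 120749.1 Mb = 15093.6 MB.
At 20 Mbps: 120749.1 / 20 = 6037 s ≈ 1.68 hours.

1.7 hours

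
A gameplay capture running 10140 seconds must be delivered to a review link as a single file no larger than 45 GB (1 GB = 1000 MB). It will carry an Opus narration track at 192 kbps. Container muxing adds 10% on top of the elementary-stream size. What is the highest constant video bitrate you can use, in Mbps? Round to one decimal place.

Budget: 45 GB = 360000.0 Mb.
Stream payload after overhead: 360000.0 / 1.10 = 327272.7 Mb.
Total bitrate budget: 327272.7 Mb / 10140 s = 32.275 Mbps.
Audio: 192 kbps = 0.192 Mbps.
Video: 32.275 − 0.192 = 32.083 Mbps.

32.1 Mbps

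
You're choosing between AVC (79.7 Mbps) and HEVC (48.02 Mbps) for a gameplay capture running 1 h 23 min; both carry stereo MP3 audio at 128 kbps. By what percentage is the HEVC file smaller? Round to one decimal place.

39.7%

1 h 23 min = 83 min = 4980 s
Audio: 128 kbps = 0.128 Mbps.
AVC: 79.828 Mbps × 4980 s = 397543.4 Mb = 46.280 GiB.
HEVC: 48.148 Mbps × 4980 s = 239777.0 Mb = 27.914 GiB.
Reduction: (1 − 27.914/46.280) × 100 = 39.69%.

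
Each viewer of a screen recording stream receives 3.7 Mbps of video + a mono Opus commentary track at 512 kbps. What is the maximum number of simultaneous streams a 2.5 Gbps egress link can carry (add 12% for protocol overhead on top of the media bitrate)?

Audio: 512 kbps = 0.512 Mbps.
Per-viewer media rate: 4.212 Mbps.
On the wire with 12% overhead: 4.717 Mbps.
2.5 Gbps = 2,500 Mbps; 2,500 / 4.717 = 529.95 → 529 viewers.

529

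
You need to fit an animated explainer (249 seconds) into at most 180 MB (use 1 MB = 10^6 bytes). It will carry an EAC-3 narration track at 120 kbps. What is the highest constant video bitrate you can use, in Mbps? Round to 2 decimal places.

Budget: 180 MB = 1440.0 Mb.
Total bitrate budget: 1440.0 Mb / 249 s = 5.783 Mbps.
Audio: 120 kbps = 0.120 Mbps.
Video: 5.783 − 0.120 = 5.663 Mbps.

5.66 Mbps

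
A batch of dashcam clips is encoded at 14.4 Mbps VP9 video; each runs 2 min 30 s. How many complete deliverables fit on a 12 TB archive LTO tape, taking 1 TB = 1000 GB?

2 min 30 s = 150 s
Per item: 14.400 Mbps × 150 s = 2,160 Mb = 270.0 MB.
Capacity: 12 TB = 96,000,000 Mb; 44444.44 items → 44444 complete.

44444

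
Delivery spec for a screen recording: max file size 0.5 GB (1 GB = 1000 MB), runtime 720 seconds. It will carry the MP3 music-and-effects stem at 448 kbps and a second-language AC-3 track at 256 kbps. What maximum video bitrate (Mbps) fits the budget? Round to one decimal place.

4.9 Mbps

Budget: 0.5 GB = 4000.0 Mb.
Total bitrate budget: 4000.0 Mb / 720 s = 5.556 Mbps.
Audio total: 448 + 256 = 704 kbps = 0.704 Mbps.
Video: 5.556 − 0.704 = 4.852 Mbps.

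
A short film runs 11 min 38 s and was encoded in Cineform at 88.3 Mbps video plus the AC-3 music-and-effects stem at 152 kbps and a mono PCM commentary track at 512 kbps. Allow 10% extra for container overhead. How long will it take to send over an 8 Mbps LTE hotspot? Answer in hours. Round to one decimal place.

2.4 hours

11 min 38 s = 698 s
Audio total: 152 + 512 = 664 kbps = 0.664 Mbps.
Total bitrate: 88.964 Mbps.
File: 88.964 Mbps × 698 s = 62096.9 Mb.
With 10% container overhead: ×1.10. → 68306.6 Mb.
At 8 Mbps: 68306.6 / 8 = 8538.3 s ≈ 2.37 hours.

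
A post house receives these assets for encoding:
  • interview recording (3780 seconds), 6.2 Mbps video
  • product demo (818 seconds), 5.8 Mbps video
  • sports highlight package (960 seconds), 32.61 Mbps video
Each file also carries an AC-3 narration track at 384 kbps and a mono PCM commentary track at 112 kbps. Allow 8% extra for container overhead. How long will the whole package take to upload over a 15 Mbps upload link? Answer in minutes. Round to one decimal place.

74.7 minutes

Audio total: 384 + 112 = 496 kbps = 0.496 Mbps.
interview recording: 6.696 Mbps × 3780 s × 1.08 = 27335.8 Mb
product demo: 6.296 Mbps × 818 s × 1.08 = 5562.1 Mb
sports highlight package: 33.106 Mbps × 960 s × 1.08 = 34324.3 Mb
Total: 67222.2 Mb = 8402.8 MB.
At 15 Mbps: 67222.2 / 15 = 4481 s ≈ 74.7 minutes.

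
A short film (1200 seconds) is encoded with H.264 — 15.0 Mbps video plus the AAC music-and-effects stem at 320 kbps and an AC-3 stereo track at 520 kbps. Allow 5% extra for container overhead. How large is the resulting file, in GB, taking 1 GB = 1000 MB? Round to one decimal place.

2.5 GB

Audio total: 320 + 520 = 840 kbps = 0.840 Mbps.
Total bitrate: 15.0 + 0.840 = 15.840 Mbps.
Stream data: 15.840 Mbps × 1200 s = 19008.0 Mb.
With 5% container overhead: ×1.05.
19,958 Mb ÷ 8 = 2,495 MB → 2.495 GB.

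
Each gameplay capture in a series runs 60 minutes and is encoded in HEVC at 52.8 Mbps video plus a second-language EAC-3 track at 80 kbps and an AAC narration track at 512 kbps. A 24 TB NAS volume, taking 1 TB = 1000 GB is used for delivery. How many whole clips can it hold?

998

60 min = 3600 s
Audio total: 80 + 512 = 592 kbps = 0.592 Mbps.
Total bitrate: 53.392 Mbps.
Per item: 53.392 Mbps × 3600 s = 192,211 Mb = 24,026 MB.
Capacity: 24 TB = 192,000,000 Mb; 998.90 items → 998 complete.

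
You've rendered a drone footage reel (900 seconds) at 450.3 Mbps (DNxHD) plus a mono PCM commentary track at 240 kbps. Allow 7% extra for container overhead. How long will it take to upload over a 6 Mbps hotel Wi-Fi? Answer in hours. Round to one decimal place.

Audio: 240 kbps = 0.240 Mbps.
Total bitrate: 450.540 Mbps.
File: 450.540 Mbps × 900 s = 405486.0 Mb.
With 7% container overhead: ×1.07. → 433870.0 Mb.
At 6 Mbps: 433870.0 / 6 = 72311.7 s ≈ 20.1 hours.

20.1 hours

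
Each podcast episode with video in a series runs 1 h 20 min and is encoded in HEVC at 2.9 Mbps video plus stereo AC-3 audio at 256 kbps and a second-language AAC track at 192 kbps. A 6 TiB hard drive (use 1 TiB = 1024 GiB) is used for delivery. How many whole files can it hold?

1 h 20 min = 80 min = 4800 s
Audio total: 256 + 192 = 448 kbps = 0.448 Mbps.
Total bitrate: 3.348 Mbps.
Per item: 3.348 Mbps × 4800 s = 16,070 Mb = 2,009 MB.
Capacity: 6 TiB = 52,776,558 Mb; 3284.08 items → 3284 complete.

3284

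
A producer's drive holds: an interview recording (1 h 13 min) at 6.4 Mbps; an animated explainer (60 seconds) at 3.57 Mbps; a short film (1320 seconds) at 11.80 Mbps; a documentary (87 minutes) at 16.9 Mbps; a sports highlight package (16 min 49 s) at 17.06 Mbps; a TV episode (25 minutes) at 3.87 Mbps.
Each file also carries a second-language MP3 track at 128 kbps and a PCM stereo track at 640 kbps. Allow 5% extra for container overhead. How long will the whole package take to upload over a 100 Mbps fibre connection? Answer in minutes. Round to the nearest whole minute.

29 minutes

Audio total: 128 + 640 = 768 kbps = 0.768 Mbps.
interview recording: 7.168 Mbps × 4380 s × 1.05 = 32965.6 Mb
animated explainer: 4.338 Mbps × 60 s × 1.05 = 273.3 Mb
short film: 12.568 Mbps × 1320 s × 1.05 = 17419.2 Mb
documentary: 17.668 Mbps × 5220 s × 1.05 = 96838.3 Mb
sports highlight package: 17.828 Mbps × 1009 s × 1.05 = 18887.9 Mb
TV episode: 4.638 Mbps × 1500 s × 1.05 = 7304.9 Mb
Total: 173689.2 Mb = 21711.2 MB.
At 100 Mbps: 173689.2 / 100 = 1737 s ≈ 28.9 minutes.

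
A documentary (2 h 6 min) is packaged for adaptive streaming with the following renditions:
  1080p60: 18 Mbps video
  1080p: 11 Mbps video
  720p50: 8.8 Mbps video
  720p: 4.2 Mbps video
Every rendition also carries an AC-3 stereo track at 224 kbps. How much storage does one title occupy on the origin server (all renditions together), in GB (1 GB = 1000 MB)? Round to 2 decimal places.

2 h 6 min = 126 min = 7560 s
Audio: 224 kbps = 0.224 Mbps.
Sum of rendition bitrates: (18+0.224) + (11+0.224) + (8.8+0.224) + (4.2+0.224) = 42.896 Mbps.
× 7560 s = 324,294 Mb = 40,537 MB = 40.54 GB.

40.54 GB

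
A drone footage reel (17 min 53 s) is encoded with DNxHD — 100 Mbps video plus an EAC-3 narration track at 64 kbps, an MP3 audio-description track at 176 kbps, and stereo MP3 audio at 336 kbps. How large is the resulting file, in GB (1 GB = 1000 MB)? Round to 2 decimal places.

13.49 GB

17 min 53 s = 1073 s
Audio total: 64 + 176 + 336 = 576 kbps = 0.576 Mbps.
Total bitrate: 100 + 0.576 = 100.576 Mbps.
Stream data: 100.576 Mbps × 1073 s = 107918.0 Mb.
107,918 Mb ÷ 8 = 13,490 MB → 13.49 GB.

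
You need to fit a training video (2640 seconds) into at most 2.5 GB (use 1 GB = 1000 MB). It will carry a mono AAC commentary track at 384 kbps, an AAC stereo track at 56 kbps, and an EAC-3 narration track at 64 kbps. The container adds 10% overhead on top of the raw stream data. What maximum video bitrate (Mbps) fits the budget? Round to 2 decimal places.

Budget: 2.5 GB = 20000.0 Mb.
Stream payload after overhead: 20000.0 / 1.10 = 18181.8 Mb.
Total bitrate budget: 18181.8 Mb / 2640 s = 6.887 Mbps.
Audio total: 384 + 56 + 64 = 504 kbps = 0.504 Mbps.
Video: 6.887 − 0.504 = 6.383 Mbps.

6.38 Mbps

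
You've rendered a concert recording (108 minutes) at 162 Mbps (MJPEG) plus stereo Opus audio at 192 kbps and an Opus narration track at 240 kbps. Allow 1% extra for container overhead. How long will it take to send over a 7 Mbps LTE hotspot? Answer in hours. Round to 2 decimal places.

108 min = 6480 s
Audio total: 192 + 240 = 432 kbps = 0.432 Mbps.
Total bitrate: 162.432 Mbps.
File: 162.432 Mbps × 6480 s = 1052559.4 Mb.
With 1% container overhead: ×1.01. → 1063085.0 Mb.
At 7 Mbps: 1063085.0 / 7 = 151869.3 s ≈ 42.2 hours.

42.19 hours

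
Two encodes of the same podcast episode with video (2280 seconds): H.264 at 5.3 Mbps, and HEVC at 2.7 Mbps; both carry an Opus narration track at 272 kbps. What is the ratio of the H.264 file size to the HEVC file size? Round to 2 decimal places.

1.87

Audio: 272 kbps = 0.272 Mbps.
H.264: 5.572 Mbps × 2280 s = 12704.2 Mb = 1.588 GB.
HEVC: 2.972 Mbps × 2280 s = 6776.2 Mb = 0.847 GB.
Ratio: 1.588 / 0.847 = 1.875.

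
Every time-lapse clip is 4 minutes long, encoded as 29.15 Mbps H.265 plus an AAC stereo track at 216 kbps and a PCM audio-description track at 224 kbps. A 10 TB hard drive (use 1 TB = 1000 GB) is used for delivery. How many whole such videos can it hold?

4 min = 240 s
Audio total: 216 + 224 = 440 kbps = 0.440 Mbps.
Total bitrate: 29.590 Mbps.
Per item: 29.590 Mbps × 240 s = 7,102 Mb = 887.7 MB.
Capacity: 10 TB = 80,000,000 Mb; 11265.07 items → 11265 complete.

11265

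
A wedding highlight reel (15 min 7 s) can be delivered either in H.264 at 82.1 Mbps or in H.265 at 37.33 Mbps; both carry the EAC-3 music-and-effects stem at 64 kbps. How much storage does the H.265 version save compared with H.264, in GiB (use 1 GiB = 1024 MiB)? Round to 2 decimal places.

4.73 GiB

15 min 7 s = 907 s
Audio: 64 kbps = 0.064 Mbps.
H.264: 82.164 Mbps × 907 s = 74522.7 Mb = 8.676 GiB.
H.265: 37.394 Mbps × 907 s = 33916.4 Mb = 3.948 GiB.
Saving: 8.676 − 3.948 = 4.727 GiB.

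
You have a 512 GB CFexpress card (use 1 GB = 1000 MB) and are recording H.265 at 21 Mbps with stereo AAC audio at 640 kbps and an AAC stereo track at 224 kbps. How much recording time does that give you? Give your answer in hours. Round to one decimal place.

52.0 hours

Audio total: 640 + 224 = 864 kbps = 0.864 Mbps.
Total bitrate: 21 + 0.864 = 21.864 Mbps.
Capacity: 512 GB = 4,096,000 Mb.
Recording time: 4,096,000 / 21.864 = 187,340 s ≈ 52.0 hours.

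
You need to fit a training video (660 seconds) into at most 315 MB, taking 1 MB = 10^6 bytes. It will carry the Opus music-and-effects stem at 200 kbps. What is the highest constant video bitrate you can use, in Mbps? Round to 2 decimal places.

Budget: 315 MB = 2520.0 Mb.
Total bitrate budget: 2520.0 Mb / 660 s = 3.818 Mbps.
Audio: 200 kbps = 0.200 Mbps.
Video: 3.818 − 0.200 = 3.618 Mbps.

3.62 Mbps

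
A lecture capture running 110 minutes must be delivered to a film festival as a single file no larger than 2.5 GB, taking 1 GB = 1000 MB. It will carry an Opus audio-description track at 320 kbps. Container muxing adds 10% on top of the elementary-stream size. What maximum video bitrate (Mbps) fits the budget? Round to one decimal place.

Budget: 2.5 GB = 20000.0 Mb.
Stream payload after overhead: 20000.0 / 1.10 = 18181.8 Mb.
110 min = 6600 s
Total bitrate budget: 18181.8 Mb / 6600 s = 2.755 Mbps.
Audio: 320 kbps = 0.320 Mbps.
Video: 2.755 − 0.320 = 2.435 Mbps.

2.4 Mbps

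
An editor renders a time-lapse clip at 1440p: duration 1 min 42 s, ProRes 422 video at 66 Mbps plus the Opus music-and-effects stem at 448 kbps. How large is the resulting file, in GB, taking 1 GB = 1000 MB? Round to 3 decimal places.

0.847 GB

1 min 42 s = 102 s
Audio: 448 kbps = 0.448 Mbps.
Total bitrate: 66 + 0.448 = 66.448 Mbps.
Stream data: 66.448 Mbps × 102 s = 6777.7 Mb.
6,778 Mb ÷ 8 = 847.2 MB → 0.8472 GB.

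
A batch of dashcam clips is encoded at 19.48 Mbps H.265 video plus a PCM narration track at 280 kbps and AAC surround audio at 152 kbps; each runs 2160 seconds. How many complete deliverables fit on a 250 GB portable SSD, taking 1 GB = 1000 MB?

46

Audio total: 280 + 152 = 432 kbps = 0.432 Mbps.
Total bitrate: 19.912 Mbps.
Per item: 19.912 Mbps × 2160 s = 43,010 Mb = 5,376 MB.
Capacity: 250 GB = 2,000,000 Mb; 46.50 items → 46 complete.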